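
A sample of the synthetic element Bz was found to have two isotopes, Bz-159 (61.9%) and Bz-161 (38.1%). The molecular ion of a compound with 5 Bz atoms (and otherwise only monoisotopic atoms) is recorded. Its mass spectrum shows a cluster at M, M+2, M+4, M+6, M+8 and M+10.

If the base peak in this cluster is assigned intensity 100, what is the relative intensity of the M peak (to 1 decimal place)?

Binomial terms of (0.619 + 0.381)^5: M 0.0909, M+2 0.2797, M+4 0.3443, M+6 0.2119, M+8 0.0652, M+10 0.0080 → M+4 is the base peak.
P(M+4) = C(5,2) × 0.619^3 × 0.381^2 = 10 × 0.23717666 × 0.145161 = 0.344288 (base)
P(M) = C(5,0) × 0.619^5 × 0.381^0 = 1 × 0.09087685 × 1.0000 = 0.090877
Relative intensity = 0.090877 / 0.344288 × 100 = 26.4

26.4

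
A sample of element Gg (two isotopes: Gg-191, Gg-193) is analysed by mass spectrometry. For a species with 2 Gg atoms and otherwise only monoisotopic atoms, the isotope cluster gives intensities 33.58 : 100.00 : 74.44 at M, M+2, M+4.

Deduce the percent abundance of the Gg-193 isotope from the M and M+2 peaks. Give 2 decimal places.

Write p for the Gg-191 fraction. I(M+2)/I(M) = [C(2,1)·p^1·(1−p)] / p^2 = 2·(1−p)/p = 100.00/33.58 = 2.9780
(1−p)/p = 2.9780/2 = 1.4890  ⇒  p = 1/(1 + 1.4890) = 0.4018
Gg-191: 40.18%, Gg-193: 59.82%.

59.82%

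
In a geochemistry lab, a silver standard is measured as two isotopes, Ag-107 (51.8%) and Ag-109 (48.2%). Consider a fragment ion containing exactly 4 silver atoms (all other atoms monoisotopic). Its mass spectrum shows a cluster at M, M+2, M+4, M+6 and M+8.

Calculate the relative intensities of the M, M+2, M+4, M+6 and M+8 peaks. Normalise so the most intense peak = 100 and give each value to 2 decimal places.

Each Ag atom is independently Ag-107 (p = 0.518) or Ag-109 (q = 0.482); the cluster is the binomial expansion (p + q)^4.
P(M) = 0.518^4 = 0.071998
P(M+2) = 4 × 0.518^3 × 0.482^1 = 0.267976
P(M+4) = 6 × 0.518^2 × 0.482^2 = 0.374029
P(M+6) = 4 × 0.518^1 × 0.482^3 = 0.232023
P(M+8) = 0.482^4 = 0.053974
The M+4 peak is largest (0.374029); scaling to 100 gives 19.25 : 71.65 : 100.00 : 62.03 : 14.43.

19.25 : 71.65 : 100.00 : 62.03 : 14.43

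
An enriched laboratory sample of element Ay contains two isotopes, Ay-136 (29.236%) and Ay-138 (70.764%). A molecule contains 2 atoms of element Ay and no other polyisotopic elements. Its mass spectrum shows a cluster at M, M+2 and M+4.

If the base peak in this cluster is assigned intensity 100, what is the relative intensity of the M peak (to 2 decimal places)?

Binomial terms of (0.29236 + 0.70764)^2: M 0.0855, M+2 0.4138, M+4 0.5008 → M+4 is the base peak.
P(M+4) = C(2,2) × 0.29236^0 × 0.70764^2 = 1 × 1.0000 × 0.50075437 = 0.500754 (base)
P(M) = C(2,0) × 0.29236^2 × 0.70764^0 = 1 × 0.08547437 × 1.0000 = 0.085474
Relative intensity = 0.085474 / 0.500754 × 100 = 17.07

17.07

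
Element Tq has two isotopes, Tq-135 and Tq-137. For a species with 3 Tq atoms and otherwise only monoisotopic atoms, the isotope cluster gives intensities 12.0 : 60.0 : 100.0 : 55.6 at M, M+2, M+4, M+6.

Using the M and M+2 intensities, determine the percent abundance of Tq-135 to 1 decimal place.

Write p for the Tq-135 fraction. I(M+2)/I(M) = [C(3,1)·p^2·(1−p)] / p^3 = 3·(1−p)/p = 60.0/12.0 = 5.0000
(1−p)/p = 5.0000/3 = 1.6667  ⇒  p = 1/(1 + 1.6667) = 0.3750
Tq-135: 37.5%, Tq-137: 62.5%.

37.5%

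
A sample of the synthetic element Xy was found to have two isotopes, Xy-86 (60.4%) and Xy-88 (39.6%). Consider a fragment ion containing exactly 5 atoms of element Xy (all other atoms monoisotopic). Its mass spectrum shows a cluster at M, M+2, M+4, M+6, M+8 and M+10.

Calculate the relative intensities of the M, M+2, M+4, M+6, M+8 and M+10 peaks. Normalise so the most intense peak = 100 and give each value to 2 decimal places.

23.26 : 76.26 : 100.00 : 65.56 : 21.49 : 2.82

Each Xy atom is independently Xy-86 (p = 0.604) or Xy-88 (q = 0.396); the cluster is the binomial expansion (p + q)^5.
P(M) = 0.604^5 = 0.080387
P(M+2) = 5 × 0.604^4 × 0.396^1 = 0.263520
P(M+4) = 10 × 0.604^3 × 0.396^2 = 0.345542
P(M+6) = 10 × 0.604^2 × 0.396^3 = 0.226548
P(M+8) = 5 × 0.604^1 × 0.396^4 = 0.074266
P(M+10) = 0.396^5 = 0.009738
The M+4 peak is largest (0.345542); scaling to 100 gives 23.26 : 76.26 : 100.00 : 65.56 : 21.49 : 2.82.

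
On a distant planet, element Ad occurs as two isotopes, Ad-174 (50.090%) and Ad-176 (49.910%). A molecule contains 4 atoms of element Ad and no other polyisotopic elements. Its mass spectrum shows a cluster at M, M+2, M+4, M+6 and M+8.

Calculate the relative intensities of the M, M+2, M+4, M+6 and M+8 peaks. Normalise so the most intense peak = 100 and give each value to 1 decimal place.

16.8 : 66.9 : 100.0 : 66.4 : 16.5

Each Ad atom is independently Ad-174 (p = 0.50090) or Ad-176 (q = 0.49910); the cluster is the binomial expansion (p + q)^4.
P(M) = 0.50090^4 = 0.062951
P(M+2) = 4 × 0.50090^3 × 0.49910^1 = 0.250900
P(M+4) = 6 × 0.50090^2 × 0.49910^2 = 0.374998
P(M+6) = 4 × 0.50090^1 × 0.49910^3 = 0.249100
P(M+8) = 0.49910^4 = 0.062051
The M+4 peak is largest (0.374998); scaling to 100 gives 16.8 : 66.9 : 100.0 : 66.4 : 16.5.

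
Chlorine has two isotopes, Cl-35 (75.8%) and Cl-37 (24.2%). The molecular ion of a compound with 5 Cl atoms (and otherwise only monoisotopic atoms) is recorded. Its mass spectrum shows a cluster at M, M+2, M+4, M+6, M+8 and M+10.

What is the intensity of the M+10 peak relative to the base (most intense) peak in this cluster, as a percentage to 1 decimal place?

0.2%

Binomial terms of (0.758 + 0.242)^5: M 0.2502, M+2 0.3994, M+4 0.2551, M+6 0.0814, M+8 0.0130, M+10 0.0008 → M+2 is the base peak.
P(M+2) = C(5,1) × 0.758^4 × 0.242^1 = 5 × 0.33012379 × 0.2420 = 0.399450 (base)
P(M+10) = C(5,5) × 0.758^0 × 0.242^5 = 1 × 1.0000 × 0.00083 = 0.000830
Relative intensity = 0.000830 / 0.399450 × 100 = 0.2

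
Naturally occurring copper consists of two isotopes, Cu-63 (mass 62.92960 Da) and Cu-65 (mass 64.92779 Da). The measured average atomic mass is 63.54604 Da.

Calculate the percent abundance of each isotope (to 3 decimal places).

Cu-63: 69.150%, Cu-65: 30.850%

With x = fraction of Cu-63 (so Cu-65 is 1 − x):
62.92960·x + 64.92779·(1 − x) = 63.54604
(62.92960 − 64.92779)·x = 63.54604 − 64.92779
x = -1.38175 / -1.99819 = 0.69150 → 69.150% Cu-63, 30.850% Cu-65.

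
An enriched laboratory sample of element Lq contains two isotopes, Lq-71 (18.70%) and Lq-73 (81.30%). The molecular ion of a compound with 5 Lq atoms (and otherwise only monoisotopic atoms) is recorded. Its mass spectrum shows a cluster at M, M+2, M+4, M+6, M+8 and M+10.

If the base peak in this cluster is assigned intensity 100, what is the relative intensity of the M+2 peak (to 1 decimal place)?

(0.1870 + 0.8130)^5 gives M 0.0002, M+2 0.0050, M+4 0.0432, M+6 0.1879, M+8 0.4085, M+10 0.3552; the largest is M+8.
P(M+8) = C(5,4) × 0.1870^1 × 0.8130^4 = 5 × 0.1870 × 0.43688002 = 0.408483 (base)
P(M+2) = C(5,1) × 0.1870^4 × 0.8130^1 = 5 × 0.00122283 × 0.8130 = 0.004971
Relative intensity = 0.004971 / 0.408483 × 100 = 1.2

1.2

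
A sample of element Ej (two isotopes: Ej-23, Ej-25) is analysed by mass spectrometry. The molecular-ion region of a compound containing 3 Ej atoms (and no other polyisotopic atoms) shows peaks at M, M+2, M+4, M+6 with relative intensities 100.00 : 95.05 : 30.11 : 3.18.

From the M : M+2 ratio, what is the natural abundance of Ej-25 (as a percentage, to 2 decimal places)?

Let p = fractional abundance of Ej-23. I(M+2)/I(M) = [C(3,1)·p^2·(1−p)] / p^3 = 3·(1−p)/p = 95.05/100.00 = 0.9505
(1−p)/p = 0.9505/3 = 0.3168  ⇒  p = 1/(1 + 0.3168) = 0.7594
Ej-23: 75.94%, Ej-25: 24.06%.

24.06%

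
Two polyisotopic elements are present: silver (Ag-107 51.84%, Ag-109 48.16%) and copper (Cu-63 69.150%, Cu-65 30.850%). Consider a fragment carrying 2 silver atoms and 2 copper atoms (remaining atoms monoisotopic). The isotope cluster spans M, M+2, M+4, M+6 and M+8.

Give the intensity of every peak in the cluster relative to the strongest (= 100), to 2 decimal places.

Silver pattern (n=2): 0.26873856 : 0.49932288 : 0.23193856
Copper pattern (n=2): 0.47817225 : 0.4266555 : 0.09517225
Convolve the two distributions (both contribute in 2-u steps):
  M: 0.26873856×0.47817225 = 0.128503
  M+2: 0.26873856×0.4266555 + 0.49932288×0.47817225 = 0.353421
  M+4: 0.26873856×0.09517225 + 0.49932288×0.4266555 + 0.23193856×0.47817225 = 0.349522
  M+6: 0.49932288×0.09517225 + 0.23193856×0.4266555 = 0.146480
  M+8: 0.23193856×0.09517225 = 0.022074
Scale to base peak (0.353421) = 100: 36.36 : 100.00 : 98.90 : 41.45 : 6.25

36.36 : 100.00 : 98.90 : 41.45 : 6.25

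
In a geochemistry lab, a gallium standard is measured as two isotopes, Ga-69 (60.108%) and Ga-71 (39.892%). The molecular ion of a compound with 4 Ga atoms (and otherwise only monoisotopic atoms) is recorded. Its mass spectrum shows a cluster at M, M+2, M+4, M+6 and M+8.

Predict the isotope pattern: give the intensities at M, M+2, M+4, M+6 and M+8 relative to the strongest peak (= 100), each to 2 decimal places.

The 4 Ga atoms are independent, so intensities follow the terms of (0.60108 + 0.39892)^4.
P(M) = 0.60108^4 = 0.130536
P(M+2) = 4 × 0.60108^3 × 0.39892^1 = 0.346531
P(M+4) = 6 × 0.60108^2 × 0.39892^2 = 0.344975
P(M+6) = 4 × 0.60108^1 × 0.39892^3 = 0.152633
P(M+8) = 0.39892^4 = 0.025325
The M+2 peak is largest (0.346531); scaling to 100 gives 37.67 : 100.00 : 99.55 : 44.05 : 7.31.

37.67 : 100.00 : 99.55 : 44.05 : 7.31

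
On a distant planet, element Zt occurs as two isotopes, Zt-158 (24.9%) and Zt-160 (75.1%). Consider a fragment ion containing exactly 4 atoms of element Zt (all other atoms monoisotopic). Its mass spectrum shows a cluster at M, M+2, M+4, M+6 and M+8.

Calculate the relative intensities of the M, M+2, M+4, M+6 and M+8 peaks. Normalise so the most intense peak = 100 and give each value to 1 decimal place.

Expanding (0.249 + 0.751)^4:
P(M) = 0.249^4 = 0.003844
P(M+2) = 4 × 0.249^3 × 0.751^1 = 0.046376
P(M+4) = 6 × 0.249^2 × 0.751^2 = 0.209812
P(M+6) = 4 × 0.249^1 × 0.751^3 = 0.421870
P(M+8) = 0.751^4 = 0.318097
The M+6 peak is largest (0.421870); scaling to 100 gives 0.9 : 11.0 : 49.7 : 100.0 : 75.4.

0.9 : 11.0 : 49.7 : 100.0 : 75.4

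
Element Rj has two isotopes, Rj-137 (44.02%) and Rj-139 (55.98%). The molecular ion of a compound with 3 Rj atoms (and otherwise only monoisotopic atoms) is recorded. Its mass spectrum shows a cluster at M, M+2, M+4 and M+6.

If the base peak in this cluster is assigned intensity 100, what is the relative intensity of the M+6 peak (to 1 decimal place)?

(0.4402 + 0.5598)^3 gives M 0.0853, M+2 0.3254, M+4 0.4138, M+6 0.1754; the largest is M+4.
P(M+4) = C(3,2) × 0.4402^1 × 0.5598^2 = 3 × 0.4402 × 0.31337604 = 0.413844 (base)
P(M+6) = C(3,3) × 0.4402^0 × 0.5598^3 = 1 × 1.0000 × 0.17542791 = 0.175428
Relative intensity = 0.175428 / 0.413844 × 100 = 42.4

42.4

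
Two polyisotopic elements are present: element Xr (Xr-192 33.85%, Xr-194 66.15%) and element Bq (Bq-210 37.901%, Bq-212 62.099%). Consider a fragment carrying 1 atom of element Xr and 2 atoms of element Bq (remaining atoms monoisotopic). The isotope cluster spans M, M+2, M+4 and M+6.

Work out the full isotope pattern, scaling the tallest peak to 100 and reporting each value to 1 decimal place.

Element Xr pattern (n=1): 0.3385 : 0.6615
Element Bq pattern (n=2): 0.14364858 : 0.47072284 : 0.38562858
Convolve the two distributions (both contribute in 2-u steps):
  M: 0.3385×0.14364858 = 0.048625
  M+2: 0.3385×0.47072284 + 0.6615×0.14364858 = 0.254363
  M+4: 0.3385×0.38562858 + 0.6615×0.47072284 = 0.441918
  M+6: 0.6615×0.38562858 = 0.255093
Scale to base peak (0.441918) = 100: 11.0 : 57.6 : 100.0 : 57.7

11.0 : 57.6 : 100.0 : 57.7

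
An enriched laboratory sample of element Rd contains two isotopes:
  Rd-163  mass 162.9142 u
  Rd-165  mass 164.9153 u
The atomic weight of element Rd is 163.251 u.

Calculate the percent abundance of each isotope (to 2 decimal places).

Rd-163: 83.17%, Rd-165: 16.83%

Writing the weighted mean with unknown fraction x of Rd-163:
162.9142·x + 164.9153·(1 − x) = 163.251
(162.9142 − 164.9153)·x = 163.251 − 164.9153
x = -1.6643 / -2.0011 = 0.83169 → 83.17% Rd-163, 16.83% Rd-165.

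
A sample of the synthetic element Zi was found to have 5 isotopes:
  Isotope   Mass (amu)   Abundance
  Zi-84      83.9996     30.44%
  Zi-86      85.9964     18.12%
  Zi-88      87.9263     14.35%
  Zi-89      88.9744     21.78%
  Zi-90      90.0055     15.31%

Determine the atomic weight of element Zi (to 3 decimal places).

Ar = Σ fᵢ·mᵢ = 0.3044 × 83.9996 + 0.1812 × 85.9964 + 0.1435 × 87.9263 + 0.2178 × 88.9744 + 0.1531 × 90.0055
= 25.56948 + 15.58255 + 12.61742 + 19.37862 + 13.77984 = 86.92791 amu

86.928 amu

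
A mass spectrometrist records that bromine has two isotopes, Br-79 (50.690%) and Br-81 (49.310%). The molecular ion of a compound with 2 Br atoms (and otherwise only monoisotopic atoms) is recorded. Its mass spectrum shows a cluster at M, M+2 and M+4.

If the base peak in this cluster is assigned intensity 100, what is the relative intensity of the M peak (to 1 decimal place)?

51.4

(0.50690 + 0.49310)^2 gives M 0.2569, M+2 0.4999, M+4 0.2431; the largest is M+2.
P(M+2) = C(2,1) × 0.50690^1 × 0.49310^1 = 2 × 0.5069 × 0.4931 = 0.499905 (base)
P(M) = C(2,0) × 0.50690^2 × 0.49310^0 = 1 × 0.25694761 × 1.0000 = 0.256948
Relative intensity = 0.256948 / 0.499905 × 100 = 51.4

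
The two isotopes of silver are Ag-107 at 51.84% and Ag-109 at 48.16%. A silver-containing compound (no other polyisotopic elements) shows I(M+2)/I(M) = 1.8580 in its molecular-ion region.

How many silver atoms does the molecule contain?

The M+2/M ratio from n Ag atoms is n · q/p = n · 0.4816/0.5184.
n = 1.8580 × 0.5184/0.4816 = 2.00 ≈ 2

2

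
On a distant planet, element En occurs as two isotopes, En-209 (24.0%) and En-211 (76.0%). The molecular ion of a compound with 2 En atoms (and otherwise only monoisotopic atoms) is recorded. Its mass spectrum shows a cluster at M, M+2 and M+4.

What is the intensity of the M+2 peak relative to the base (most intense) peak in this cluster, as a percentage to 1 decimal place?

63.2%

Term probabilities: M 0.0576, M+2 0.3648, M+4 0.5776. Base peak = M+4.
P(M+4) = C(2,2) × 0.240^0 × 0.760^2 = 1 × 1.0000 × 0.5776 = 0.577600 (base)
P(M+2) = C(2,1) × 0.240^1 × 0.760^1 = 2 × 0.2400 × 0.7600 = 0.364800
Relative intensity = 0.364800 / 0.577600 × 100 = 63.2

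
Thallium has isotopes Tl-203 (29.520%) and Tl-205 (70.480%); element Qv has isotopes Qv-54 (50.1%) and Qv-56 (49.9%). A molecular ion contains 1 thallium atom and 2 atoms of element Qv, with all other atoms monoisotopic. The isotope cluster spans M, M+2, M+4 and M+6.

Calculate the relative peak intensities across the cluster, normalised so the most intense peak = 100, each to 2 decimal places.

17.40 : 76.19 : 100.00 : 41.21

Thallium pattern (n=1): 0.2952 : 0.7048
Element Qv pattern (n=2): 0.251001 : 0.499998 : 0.249001
Convolve the two distributions (both contribute in 2-u steps):
  M: 0.2952×0.251001 = 0.074095
  M+2: 0.2952×0.499998 + 0.7048×0.251001 = 0.324505
  M+4: 0.2952×0.249001 + 0.7048×0.499998 = 0.425904
  M+6: 0.7048×0.249001 = 0.175496
Scale to base peak (0.425904) = 100: 17.40 : 76.19 : 100.00 : 41.21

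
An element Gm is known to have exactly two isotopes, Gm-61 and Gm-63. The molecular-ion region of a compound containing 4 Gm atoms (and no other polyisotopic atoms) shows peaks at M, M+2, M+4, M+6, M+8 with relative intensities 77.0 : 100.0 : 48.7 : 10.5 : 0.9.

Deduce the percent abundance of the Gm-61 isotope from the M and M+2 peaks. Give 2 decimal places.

If p is the fraction of Gm that is Gm-61, then I(M+2)/I(M) = [C(4,1)·p^3·(1−p)] / p^4 = 4·(1−p)/p = 100.0/77.0 = 1.2987
(1−p)/p = 1.2987/4 = 0.3247  ⇒  p = 1/(1 + 0.3247) = 0.7549
Gm-61: 75.49%, Gm-63: 24.51%.

75.49%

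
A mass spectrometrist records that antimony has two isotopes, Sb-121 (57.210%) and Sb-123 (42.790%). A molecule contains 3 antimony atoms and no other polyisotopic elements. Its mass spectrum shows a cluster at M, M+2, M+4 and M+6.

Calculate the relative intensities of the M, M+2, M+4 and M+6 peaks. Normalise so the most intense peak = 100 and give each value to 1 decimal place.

Expanding (0.57210 + 0.42790)^3:
P(M) = 0.57210^3 = 0.187247
P(M+2) = 3 × 0.57210^2 × 0.42790^1 = 0.420153
P(M+4) = 3 × 0.57210^1 × 0.42790^2 = 0.314252
P(M+6) = 0.42790^3 = 0.078348
The M+2 peak is largest (0.420153); scaling to 100 gives 44.6 : 100.0 : 74.8 : 18.6.

44.6 : 100.0 : 74.8 : 18.6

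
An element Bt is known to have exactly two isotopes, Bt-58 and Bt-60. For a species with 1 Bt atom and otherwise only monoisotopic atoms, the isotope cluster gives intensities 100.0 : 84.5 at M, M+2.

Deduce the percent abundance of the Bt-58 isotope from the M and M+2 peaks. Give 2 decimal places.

Write p for the Bt-58 fraction. I(M+2)/I(M) = [C(1,1)·p^0·(1−p)] / p^1 = 1·(1−p)/p = 84.5/100.0 = 0.8450
(1−p)/p = 0.8450/1 = 0.8450  ⇒  p = 1/(1 + 0.8450) = 0.5420
Bt-58: 54.20%, Bt-60: 45.80%.

54.20%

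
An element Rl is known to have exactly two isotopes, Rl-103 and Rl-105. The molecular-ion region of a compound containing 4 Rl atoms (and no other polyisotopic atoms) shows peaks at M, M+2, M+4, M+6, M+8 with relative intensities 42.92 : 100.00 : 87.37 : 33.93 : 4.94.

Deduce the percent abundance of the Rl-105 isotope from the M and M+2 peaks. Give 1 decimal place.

Let p = fractional abundance of Rl-103. I(M+2)/I(M) = [C(4,1)·p^3·(1−p)] / p^4 = 4·(1−p)/p = 100.00/42.92 = 2.3299
(1−p)/p = 2.3299/4 = 0.5825  ⇒  p = 1/(1 + 0.5825) = 0.6319
Rl-103: 63.2%, Rl-105: 36.8%.

36.8%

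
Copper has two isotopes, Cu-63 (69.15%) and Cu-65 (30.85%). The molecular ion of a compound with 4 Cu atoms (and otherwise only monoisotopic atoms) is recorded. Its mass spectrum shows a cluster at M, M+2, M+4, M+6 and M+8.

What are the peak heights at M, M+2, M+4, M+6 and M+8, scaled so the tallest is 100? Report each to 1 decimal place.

Each Cu atom is independently Cu-63 (p = 0.6915) or Cu-65 (q = 0.3085); the cluster is the binomial expansion (p + q)^4.
P(M) = 0.6915^4 = 0.228649
P(M+2) = 4 × 0.6915^3 × 0.3085^1 = 0.408030
P(M+4) = 6 × 0.6915^2 × 0.3085^2 = 0.273052
P(M+6) = 4 × 0.6915^1 × 0.3085^3 = 0.081212
P(M+8) = 0.3085^4 = 0.009058
The M+2 peak is largest (0.408030); scaling to 100 gives 56.0 : 100.0 : 66.9 : 19.9 : 2.2.

56.0 : 100.0 : 66.9 : 19.9 : 2.2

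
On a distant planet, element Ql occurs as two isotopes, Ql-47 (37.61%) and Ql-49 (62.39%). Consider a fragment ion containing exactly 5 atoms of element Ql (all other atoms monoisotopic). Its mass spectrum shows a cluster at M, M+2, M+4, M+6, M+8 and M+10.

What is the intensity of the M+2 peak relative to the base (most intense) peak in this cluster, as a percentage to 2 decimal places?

18.17%

(0.3761 + 0.6239)^5 gives M 0.0075, M+2 0.0624, M+4 0.2071, M+6 0.3435, M+8 0.2849, M+10 0.0945; the largest is M+6.
P(M+6) = C(5,3) × 0.3761^2 × 0.6239^3 = 10 × 0.14145121 × 0.24285383 = 0.343520 (base)
P(M+2) = C(5,1) × 0.3761^4 × 0.6239^1 = 5 × 0.02000844 × 0.6239 = 0.062416
Relative intensity = 0.062416 / 0.343520 × 100 = 18.17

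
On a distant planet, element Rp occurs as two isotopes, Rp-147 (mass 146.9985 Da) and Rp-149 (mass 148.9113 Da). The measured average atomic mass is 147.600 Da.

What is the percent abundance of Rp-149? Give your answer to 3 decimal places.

Let x be the fractional abundance of Rp-147; then Rp-149 has abundance 1 − x.
146.9985·x + 148.9113·(1 − x) = 147.600
(146.9985 − 148.9113)·x = 147.600 − 148.9113
x = -1.3113 / -1.9128 = 0.68554 → 68.554% Rp-147, 31.446% Rp-149.

31.446%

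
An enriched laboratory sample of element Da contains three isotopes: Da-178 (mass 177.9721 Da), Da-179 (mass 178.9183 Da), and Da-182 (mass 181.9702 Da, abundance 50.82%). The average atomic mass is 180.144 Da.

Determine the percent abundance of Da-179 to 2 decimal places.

14.80%

The remaining 49.18% is split between Da-178 (fraction x) and Da-179 (fraction 0.4918 − x).
Substituting: 177.9721x + 178.9183(0.4918 − x) = 87.66674436
(177.9721 − 178.9183)x = -0.32527558  ⇒  x = 0.34377, y = 0.14803
Da-178: 34.38%, Da-179: 14.80%.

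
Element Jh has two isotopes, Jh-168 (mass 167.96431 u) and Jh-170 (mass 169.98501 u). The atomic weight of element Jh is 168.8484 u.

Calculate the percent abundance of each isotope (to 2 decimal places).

Jh-168: 56.25%, Jh-170: 43.75%

Let x be the fractional abundance of Jh-168; then Jh-170 has abundance 1 − x.
167.96431·x + 169.98501·(1 − x) = 168.8484
(167.96431 − 169.98501)·x = 168.8484 − 169.98501
x = -1.13661 / -2.02070 = 0.56248 → 56.25% Jh-168, 43.75% Jh-170.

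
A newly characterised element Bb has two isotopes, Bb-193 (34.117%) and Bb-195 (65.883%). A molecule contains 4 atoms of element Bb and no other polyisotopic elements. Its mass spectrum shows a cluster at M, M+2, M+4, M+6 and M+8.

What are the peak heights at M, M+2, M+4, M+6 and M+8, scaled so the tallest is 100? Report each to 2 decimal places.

3.47 : 26.82 : 77.68 : 100.00 : 48.28

The 4 Bb atoms are independent, so intensities follow the terms of (0.34117 + 0.65883)^4.
P(M) = 0.34117^4 = 0.013548
P(M+2) = 4 × 0.34117^3 × 0.65883^1 = 0.104652
P(M+4) = 6 × 0.34117^2 × 0.65883^2 = 0.303137
P(M+6) = 4 × 0.34117^1 × 0.65883^3 = 0.390257
P(M+8) = 0.65883^4 = 0.188405
The M+6 peak is largest (0.390257); scaling to 100 gives 3.47 : 26.82 : 77.68 : 100.00 : 48.28.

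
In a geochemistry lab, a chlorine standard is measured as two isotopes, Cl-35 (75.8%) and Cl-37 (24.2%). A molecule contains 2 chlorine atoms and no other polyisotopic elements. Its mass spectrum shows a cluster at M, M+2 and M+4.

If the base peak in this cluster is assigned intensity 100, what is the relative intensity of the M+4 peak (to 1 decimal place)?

Binomial terms of (0.758 + 0.242)^2: M 0.5746, M+2 0.3669, M+4 0.0586 → M is the base peak.
P(M) = C(2,0) × 0.758^2 × 0.242^0 = 1 × 0.574564 × 1.0000 = 0.574564 (base)
P(M+4) = C(2,2) × 0.758^0 × 0.242^2 = 1 × 1.0000 × 0.058564 = 0.058564
Relative intensity = 0.058564 / 0.574564 × 100 = 10.2

10.2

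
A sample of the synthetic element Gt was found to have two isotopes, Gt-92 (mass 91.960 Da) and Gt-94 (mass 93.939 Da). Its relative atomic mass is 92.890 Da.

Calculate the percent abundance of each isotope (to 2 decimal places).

Gt-92: 53.01%, Gt-94: 46.99%

Writing the weighted mean with unknown fraction x of Gt-92:
91.960·x + 93.939·(1 − x) = 92.890
(91.960 − 93.939)·x = 92.890 − 93.939
x = -1.049 / -1.979 = 0.53007 → 53.01% Gt-92, 46.99% Gt-94.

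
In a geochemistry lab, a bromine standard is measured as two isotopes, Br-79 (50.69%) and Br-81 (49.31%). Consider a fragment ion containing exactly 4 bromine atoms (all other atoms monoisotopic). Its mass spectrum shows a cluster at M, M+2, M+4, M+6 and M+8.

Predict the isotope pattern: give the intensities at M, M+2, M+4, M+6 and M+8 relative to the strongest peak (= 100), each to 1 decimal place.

17.6 : 68.5 : 100.0 : 64.9 : 15.8

The 4 Br atoms are independent, so intensities follow the terms of (0.5069 + 0.4931)^4.
P(M) = 0.5069^4 = 0.066022
P(M+2) = 4 × 0.5069^3 × 0.4931^1 = 0.256899
P(M+4) = 6 × 0.5069^2 × 0.4931^2 = 0.374857
P(M+6) = 4 × 0.5069^1 × 0.4931^3 = 0.243101
P(M+8) = 0.4931^4 = 0.059121
The M+4 peak is largest (0.374857); scaling to 100 gives 17.6 : 68.5 : 100.0 : 64.9 : 15.8.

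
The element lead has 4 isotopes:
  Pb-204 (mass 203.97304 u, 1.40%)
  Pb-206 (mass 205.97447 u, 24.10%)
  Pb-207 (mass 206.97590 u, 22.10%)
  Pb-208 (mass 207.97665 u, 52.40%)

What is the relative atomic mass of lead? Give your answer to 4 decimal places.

207.2169 u

The abundance-weighted mean is 0.0140 × 203.97304 + 0.2410 × 205.97447 + 0.2210 × 206.97590 + 0.5240 × 207.97665
= 2.855623 + 49.639847 + 45.741674 + 108.979765 = 207.216909 u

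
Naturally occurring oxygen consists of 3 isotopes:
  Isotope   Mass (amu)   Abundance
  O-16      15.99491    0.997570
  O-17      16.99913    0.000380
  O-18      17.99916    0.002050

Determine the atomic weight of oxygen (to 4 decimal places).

Ar = Σ fᵢ·mᵢ = 0.997570 × 15.99491 + 0.000380 × 16.99913 + 0.002050 × 17.99916
= 15.956042 + 0.006460 + 0.036898 = 15.999400 amu

15.9994 amu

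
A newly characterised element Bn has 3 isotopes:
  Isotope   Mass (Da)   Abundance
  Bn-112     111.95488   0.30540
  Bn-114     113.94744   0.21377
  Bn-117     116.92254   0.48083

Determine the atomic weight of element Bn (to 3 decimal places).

Average mass = Σ (abundance × isotope mass) = 0.30540 × 111.95488 + 0.21377 × 113.94744 + 0.48083 × 116.92254
= 34.191020 + 24.358544 + 56.219865 = 114.769429 Da

114.769 Da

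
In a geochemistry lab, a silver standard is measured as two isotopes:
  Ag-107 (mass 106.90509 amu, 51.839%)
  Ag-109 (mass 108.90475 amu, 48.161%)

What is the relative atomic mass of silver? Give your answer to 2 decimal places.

Weight each isotope mass by its fractional abundance: 0.51839 × 106.90509 + 0.48161 × 108.90475
= 55.418530 + 52.449617 = 107.868147 amu

107.87 amu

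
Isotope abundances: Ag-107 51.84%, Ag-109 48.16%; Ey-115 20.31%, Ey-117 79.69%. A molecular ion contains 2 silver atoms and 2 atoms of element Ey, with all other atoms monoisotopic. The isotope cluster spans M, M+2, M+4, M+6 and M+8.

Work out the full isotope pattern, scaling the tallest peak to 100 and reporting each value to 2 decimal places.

Silver pattern (n=2): 0.26873856 : 0.49932288 : 0.23193856
Element Ey pattern (n=2): 0.04124961 : 0.32370078 : 0.63504961
Convolve the two distributions (both contribute in 2-u steps):
  M: 0.26873856×0.04124961 = 0.011085
  M+2: 0.26873856×0.32370078 + 0.49932288×0.04124961 = 0.107588
  M+4: 0.26873856×0.63504961 + 0.49932288×0.32370078 + 0.23193856×0.04124961 = 0.341861
  M+6: 0.49932288×0.63504961 + 0.23193856×0.32370078 = 0.392173
  M+8: 0.23193856×0.63504961 = 0.147292
Scale to base peak (0.392173) = 100: 2.83 : 27.43 : 87.17 : 100.00 : 37.56

2.83 : 27.43 : 87.17 : 100.00 : 37.56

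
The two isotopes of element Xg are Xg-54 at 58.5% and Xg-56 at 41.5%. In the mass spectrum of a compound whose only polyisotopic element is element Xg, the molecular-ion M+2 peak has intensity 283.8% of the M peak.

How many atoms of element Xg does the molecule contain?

The M+2/M ratio from n Xg atoms is n · q/p = n · 0.415/0.585.
n = 2.838 × 0.585/0.415 = 4.00 ≈ 4

4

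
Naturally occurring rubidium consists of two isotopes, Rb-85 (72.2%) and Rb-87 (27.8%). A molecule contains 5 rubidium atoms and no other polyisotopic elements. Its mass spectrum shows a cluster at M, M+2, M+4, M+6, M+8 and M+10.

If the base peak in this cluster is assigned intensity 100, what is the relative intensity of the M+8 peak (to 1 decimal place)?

5.7

Term probabilities: M 0.1962, M+2 0.3777, M+4 0.2909, M+6 0.1120, M+8 0.0216, M+10 0.0017. Base peak = M+2.
P(M+2) = C(5,1) × 0.722^4 × 0.278^1 = 5 × 0.27173701 × 0.2780 = 0.377714 (base)
P(M+8) = C(5,4) × 0.722^1 × 0.278^4 = 5 × 0.7220 × 0.00597282 = 0.021562
Relative intensity = 0.021562 / 0.377714 × 100 = 5.7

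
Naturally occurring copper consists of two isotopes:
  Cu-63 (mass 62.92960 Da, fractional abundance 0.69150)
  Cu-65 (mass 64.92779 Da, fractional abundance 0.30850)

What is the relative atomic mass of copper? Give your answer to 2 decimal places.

63.55 Da

The abundance-weighted mean is 0.69150 × 62.92960 + 0.30850 × 64.92779
= 43.515818 + 20.030223 = 63.546041 Da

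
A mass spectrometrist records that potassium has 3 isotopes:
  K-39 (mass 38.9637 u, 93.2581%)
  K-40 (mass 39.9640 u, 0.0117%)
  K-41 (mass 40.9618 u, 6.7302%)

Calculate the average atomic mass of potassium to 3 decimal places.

Ar = Σ fᵢ·mᵢ = 0.932581 × 38.9637 + 0.000117 × 39.9640 + 0.067302 × 40.9618
= 36.33681 + 0.00468 + 2.75681 = 39.09830 u

39.098 u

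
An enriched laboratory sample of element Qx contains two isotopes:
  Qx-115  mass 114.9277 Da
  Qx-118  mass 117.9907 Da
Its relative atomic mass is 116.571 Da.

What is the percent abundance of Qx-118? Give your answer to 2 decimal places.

Writing the weighted mean with unknown fraction x of Qx-115:
114.9277·x + 117.9907·(1 − x) = 116.571
(114.9277 − 117.9907)·x = 116.571 − 117.9907
x = -1.4197 / -3.0630 = 0.46350 → 46.35% Qx-115, 53.65% Qx-118.

53.65%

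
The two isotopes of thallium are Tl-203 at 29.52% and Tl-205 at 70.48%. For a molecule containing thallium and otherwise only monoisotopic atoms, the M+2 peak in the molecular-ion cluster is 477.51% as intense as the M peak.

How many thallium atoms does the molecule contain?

2

With n Tl atoms, P(M+2)/P(M) = C(n,1)·p^(n−1)q / p^n = n·q/p = n · 0.7048/0.2952.
n = 4.7751 × 0.2952/0.7048 = 2.00 ≈ 2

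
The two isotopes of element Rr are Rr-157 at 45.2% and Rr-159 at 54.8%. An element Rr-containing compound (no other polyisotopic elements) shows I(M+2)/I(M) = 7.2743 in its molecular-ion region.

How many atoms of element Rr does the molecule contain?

6

The M+2/M ratio from n Rr atoms is n · q/p = n · 0.548/0.452.
n = 7.2743 × 0.452/0.548 = 6.00 ≈ 6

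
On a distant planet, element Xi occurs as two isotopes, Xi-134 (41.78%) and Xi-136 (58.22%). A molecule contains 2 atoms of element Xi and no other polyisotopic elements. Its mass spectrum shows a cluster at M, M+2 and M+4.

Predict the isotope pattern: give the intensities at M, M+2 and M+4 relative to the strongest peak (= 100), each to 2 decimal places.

35.88 : 100.00 : 69.67

Expanding (0.4178 + 0.5822)^2:
P(M) = 0.4178^2 = 0.174557
P(M+2) = 2 × 0.4178^1 × 0.5822^1 = 0.486486
P(M+4) = 0.5822^2 = 0.338957
The M+2 peak is largest (0.486486); scaling to 100 gives 35.88 : 100.00 : 69.67.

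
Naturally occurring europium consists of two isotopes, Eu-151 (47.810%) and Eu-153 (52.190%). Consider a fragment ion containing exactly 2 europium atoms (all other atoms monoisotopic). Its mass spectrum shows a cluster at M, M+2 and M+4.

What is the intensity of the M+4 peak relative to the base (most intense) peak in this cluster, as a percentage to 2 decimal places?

54.58%

Term probabilities: M 0.2286, M+2 0.4990, M+4 0.2724. Base peak = M+2.
P(M+2) = C(2,1) × 0.47810^1 × 0.52190^1 = 2 × 0.4781 × 0.5219 = 0.499041 (base)
P(M+4) = C(2,2) × 0.47810^0 × 0.52190^2 = 1 × 1.0000 × 0.27237961 = 0.272380
Relative intensity = 0.272380 / 0.499041 × 100 = 54.58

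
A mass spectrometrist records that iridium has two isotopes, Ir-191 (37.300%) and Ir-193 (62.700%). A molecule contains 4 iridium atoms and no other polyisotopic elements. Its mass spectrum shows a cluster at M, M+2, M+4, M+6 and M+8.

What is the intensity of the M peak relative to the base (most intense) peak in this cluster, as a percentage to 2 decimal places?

Term probabilities: M 0.0194, M+2 0.1302, M+4 0.3282, M+6 0.3678, M+8 0.1546. Base peak = M+6.
P(M+6) = C(4,3) × 0.37300^1 × 0.62700^3 = 4 × 0.3730 × 0.24649188 = 0.367766 (base)
P(M) = C(4,0) × 0.37300^4 × 0.62700^0 = 1 × 0.01935688 × 1.0000 = 0.019357
Relative intensity = 0.019357 / 0.367766 × 100 = 5.26

5.26%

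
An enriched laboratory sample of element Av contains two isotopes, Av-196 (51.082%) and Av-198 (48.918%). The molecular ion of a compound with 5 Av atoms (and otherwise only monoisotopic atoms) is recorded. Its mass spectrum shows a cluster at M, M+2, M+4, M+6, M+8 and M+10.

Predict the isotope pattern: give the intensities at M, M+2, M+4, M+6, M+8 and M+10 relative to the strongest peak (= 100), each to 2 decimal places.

The 5 Av atoms are independent, so intensities follow the terms of (0.51082 + 0.48918)^5.
P(M) = 0.51082^5 = 0.034781
P(M+2) = 5 × 0.51082^4 × 0.48918^1 = 0.166537
P(M+4) = 10 × 0.51082^3 × 0.48918^2 = 0.318964
P(M+6) = 10 × 0.51082^2 × 0.48918^3 = 0.305451
P(M+8) = 5 × 0.51082^1 × 0.48918^4 = 0.146256
P(M+10) = 0.48918^5 = 0.028012
The M+4 peak is largest (0.318964); scaling to 100 gives 10.90 : 52.21 : 100.00 : 95.76 : 45.85 : 8.78.

10.90 : 52.21 : 100.00 : 95.76 : 45.85 : 8.78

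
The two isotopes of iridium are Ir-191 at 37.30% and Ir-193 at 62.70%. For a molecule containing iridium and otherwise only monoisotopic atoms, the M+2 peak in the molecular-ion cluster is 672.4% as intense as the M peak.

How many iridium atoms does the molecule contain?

4

For n independent Ir atoms, I(M+2)/I(M) = n · (abundance Ir-193) / (abundance Ir-191) = n · 0.6270/0.3730.
n = 6.724 × 0.3730/0.6270 = 4.00 ≈ 4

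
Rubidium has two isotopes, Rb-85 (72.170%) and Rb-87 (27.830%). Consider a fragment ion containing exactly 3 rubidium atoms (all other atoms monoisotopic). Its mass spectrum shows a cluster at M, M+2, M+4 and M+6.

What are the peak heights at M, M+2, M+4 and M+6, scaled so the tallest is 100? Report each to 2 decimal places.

86.44 : 100.00 : 38.56 : 4.96

Expanding (0.72170 + 0.27830)^3:
P(M) = 0.72170^3 = 0.375898
P(M+2) = 3 × 0.72170^2 × 0.27830^1 = 0.434858
P(M+4) = 3 × 0.72170^1 × 0.27830^2 = 0.167689
P(M+6) = 0.27830^3 = 0.021555
The M+2 peak is largest (0.434858); scaling to 100 gives 86.44 : 100.00 : 38.56 : 4.96.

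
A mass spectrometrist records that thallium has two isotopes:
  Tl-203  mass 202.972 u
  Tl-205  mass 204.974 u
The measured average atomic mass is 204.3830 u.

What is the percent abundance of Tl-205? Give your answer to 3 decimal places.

Let x be the fractional abundance of Tl-203; then Tl-205 has abundance 1 − x.
202.972·x + 204.974·(1 − x) = 204.3830
(202.972 − 204.974)·x = 204.3830 − 204.974
x = -0.5910 / -2.002 = 0.29520 → 29.520% Tl-203, 70.480% Tl-205.

70.480%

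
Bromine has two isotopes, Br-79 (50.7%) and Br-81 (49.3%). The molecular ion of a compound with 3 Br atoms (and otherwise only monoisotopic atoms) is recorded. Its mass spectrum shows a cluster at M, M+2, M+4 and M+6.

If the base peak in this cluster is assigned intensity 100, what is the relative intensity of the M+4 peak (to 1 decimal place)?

97.2

Term probabilities: M 0.1303, M+2 0.3802, M+4 0.3697, M+6 0.1198. Base peak = M+2.
P(M+2) = C(3,1) × 0.507^2 × 0.493^1 = 3 × 0.257049 × 0.4930 = 0.380175 (base)
P(M+4) = C(3,2) × 0.507^1 × 0.493^2 = 3 × 0.5070 × 0.243049 = 0.369678
Relative intensity = 0.369678 / 0.380175 × 100 = 97.2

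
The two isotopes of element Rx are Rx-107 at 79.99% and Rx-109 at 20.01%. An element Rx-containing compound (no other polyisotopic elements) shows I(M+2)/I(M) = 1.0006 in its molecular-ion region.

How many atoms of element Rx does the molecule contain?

4

The M+2/M ratio from n Rx atoms is n · q/p = n · 0.2001/0.7999.
n = 1.0006 × 0.7999/0.2001 = 4.00 ≈ 4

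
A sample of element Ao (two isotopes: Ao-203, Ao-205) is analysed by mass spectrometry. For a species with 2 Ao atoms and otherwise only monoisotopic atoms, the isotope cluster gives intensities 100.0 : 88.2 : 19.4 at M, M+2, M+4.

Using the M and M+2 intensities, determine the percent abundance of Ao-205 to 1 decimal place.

30.6%

If p is the fraction of Ao that is Ao-203, then I(M+2)/I(M) = [C(2,1)·p^1·(1−p)] / p^2 = 2·(1−p)/p = 88.2/100.0 = 0.8820
(1−p)/p = 0.8820/2 = 0.4410  ⇒  p = 1/(1 + 0.4410) = 0.6940
Ao-203: 69.4%, Ao-205: 30.6%.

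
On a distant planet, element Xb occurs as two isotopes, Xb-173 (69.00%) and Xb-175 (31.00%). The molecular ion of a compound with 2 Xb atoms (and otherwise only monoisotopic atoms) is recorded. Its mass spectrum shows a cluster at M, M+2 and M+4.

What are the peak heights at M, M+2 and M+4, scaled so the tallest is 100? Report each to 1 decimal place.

Expanding (0.6900 + 0.3100)^2:
P(M) = 0.6900^2 = 0.476100
P(M+2) = 2 × 0.6900^1 × 0.3100^1 = 0.427800
P(M+4) = 0.3100^2 = 0.096100
The M peak is largest (0.476100); scaling to 100 gives 100.0 : 89.9 : 20.2.

100.0 : 89.9 : 20.2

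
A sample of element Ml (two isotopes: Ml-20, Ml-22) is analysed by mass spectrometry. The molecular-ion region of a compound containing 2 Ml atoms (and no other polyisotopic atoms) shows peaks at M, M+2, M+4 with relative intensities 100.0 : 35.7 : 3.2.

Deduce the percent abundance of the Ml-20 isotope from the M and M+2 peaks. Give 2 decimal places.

If p is the fraction of Ml that is Ml-20, then I(M+2)/I(M) = [C(2,1)·p^1·(1−p)] / p^2 = 2·(1−p)/p = 35.7/100.0 = 0.3570
(1−p)/p = 0.3570/2 = 0.1785  ⇒  p = 1/(1 + 0.1785) = 0.8485
Ml-20: 84.85%, Ml-22: 15.15%.

84.85%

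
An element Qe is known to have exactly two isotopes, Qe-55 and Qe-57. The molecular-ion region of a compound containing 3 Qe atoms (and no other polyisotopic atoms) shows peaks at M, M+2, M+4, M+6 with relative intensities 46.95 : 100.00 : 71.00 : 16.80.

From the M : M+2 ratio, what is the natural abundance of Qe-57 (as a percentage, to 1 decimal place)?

41.5%

Write p for the Qe-55 fraction. I(M+2)/I(M) = [C(3,1)·p^2·(1−p)] / p^3 = 3·(1−p)/p = 100.00/46.95 = 2.1299
(1−p)/p = 2.1299/3 = 0.7100  ⇒  p = 1/(1 + 0.7100) = 0.5848
Qe-55: 58.5%, Qe-57: 41.5%.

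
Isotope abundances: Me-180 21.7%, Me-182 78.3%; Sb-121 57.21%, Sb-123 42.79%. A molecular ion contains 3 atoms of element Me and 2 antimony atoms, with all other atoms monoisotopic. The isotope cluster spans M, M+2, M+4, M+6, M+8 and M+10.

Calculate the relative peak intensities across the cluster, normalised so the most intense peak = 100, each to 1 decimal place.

0.9 : 11.1 : 50.1 : 100.0 : 82.7 : 23.6

Element Me pattern (n=3): 0.01021831 : 0.11061206 : 0.39912094 : 0.48004869
Antimony pattern (n=2): 0.32729841 : 0.48960318 : 0.18309841
Convolve the two distributions (both contribute in 2-u steps):
  M: 0.01021831×0.32729841 = 0.003344
  M+2: 0.01021831×0.48960318 + 0.11061206×0.32729841 = 0.041206
  M+4: 0.01021831×0.18309841 + 0.11061206×0.48960318 + 0.39912094×0.32729841 = 0.186659
  M+6: 0.11061206×0.18309841 + 0.39912094×0.48960318 + 0.48004869×0.32729841 = 0.372783
  M+8: 0.39912094×0.18309841 + 0.48004869×0.48960318 = 0.308112
  M+10: 0.48004869×0.18309841 = 0.087896
Scale to base peak (0.372783) = 100: 0.9 : 11.1 : 50.1 : 100.0 : 82.7 : 23.6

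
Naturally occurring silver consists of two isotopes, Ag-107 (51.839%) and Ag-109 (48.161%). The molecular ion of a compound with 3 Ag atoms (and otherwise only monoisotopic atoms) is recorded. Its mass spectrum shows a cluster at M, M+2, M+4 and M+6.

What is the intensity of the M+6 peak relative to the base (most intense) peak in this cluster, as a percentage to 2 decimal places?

28.77%

(0.51839 + 0.48161)^3 gives M 0.1393, M+2 0.3883, M+4 0.3607, M+6 0.1117; the largest is M+2.
P(M+2) = C(3,1) × 0.51839^2 × 0.48161^1 = 3 × 0.26872819 × 0.48161 = 0.388267 (base)
P(M+6) = C(3,3) × 0.51839^0 × 0.48161^3 = 1 × 1.0000 × 0.11170857 = 0.111709
Relative intensity = 0.111709 / 0.388267 × 100 = 28.77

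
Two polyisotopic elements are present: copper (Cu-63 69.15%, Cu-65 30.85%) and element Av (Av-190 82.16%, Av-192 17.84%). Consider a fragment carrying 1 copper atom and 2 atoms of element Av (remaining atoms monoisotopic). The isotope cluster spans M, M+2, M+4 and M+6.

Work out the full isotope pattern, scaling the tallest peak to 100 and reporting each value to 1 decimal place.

Copper pattern (n=1): 0.6915 : 0.3085
Element Av pattern (n=2): 0.67502656 : 0.29314688 : 0.03182656
Convolve the two distributions (both contribute in 2-u steps):
  M: 0.6915×0.67502656 = 0.466781
  M+2: 0.6915×0.29314688 + 0.3085×0.67502656 = 0.410957
  M+4: 0.6915×0.03182656 + 0.3085×0.29314688 = 0.112444
  M+6: 0.3085×0.03182656 = 0.009818
Scale to base peak (0.466781) = 100: 100.0 : 88.0 : 24.1 : 2.1

100.0 : 88.0 : 24.1 : 2.1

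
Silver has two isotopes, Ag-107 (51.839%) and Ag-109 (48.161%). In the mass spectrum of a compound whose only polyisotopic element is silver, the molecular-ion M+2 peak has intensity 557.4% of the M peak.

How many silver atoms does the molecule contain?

6

The M+2/M ratio from n Ag atoms is n · q/p = n · 0.48161/0.51839.
n = 5.574 × 0.51839/0.48161 = 6.00 ≈ 6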